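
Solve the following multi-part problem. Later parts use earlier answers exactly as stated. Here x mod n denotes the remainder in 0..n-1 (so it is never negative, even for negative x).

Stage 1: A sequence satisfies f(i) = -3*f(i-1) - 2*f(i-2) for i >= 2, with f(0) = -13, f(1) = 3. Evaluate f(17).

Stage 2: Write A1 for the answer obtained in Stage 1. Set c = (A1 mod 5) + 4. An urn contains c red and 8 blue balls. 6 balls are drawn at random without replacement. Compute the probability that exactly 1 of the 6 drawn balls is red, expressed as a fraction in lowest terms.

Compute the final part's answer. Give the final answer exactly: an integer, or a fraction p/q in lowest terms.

Stage 1: f(2) = -3*(3) - 2*(-13) = 17; iterating: f(2)=17, f(3)=-57, f(4)=137, f(5)=-297, f(6)=617, f(7)=-1257, f(8)=2537, f(9)=-5097, f(10)=10217, f(11)=-20457, f(12)=40937, f(13)=-81897, f(14)=163817, f(15)=-327657, f(16)=655337, f(17)=-1310697; answer -1310697
Stage 2: A1 = -1310697; c = 7; total draws C(15,6) = 5005; favorable C(7,1)*C(8,5) = 392; P = 56/715; answer 56/715

56/715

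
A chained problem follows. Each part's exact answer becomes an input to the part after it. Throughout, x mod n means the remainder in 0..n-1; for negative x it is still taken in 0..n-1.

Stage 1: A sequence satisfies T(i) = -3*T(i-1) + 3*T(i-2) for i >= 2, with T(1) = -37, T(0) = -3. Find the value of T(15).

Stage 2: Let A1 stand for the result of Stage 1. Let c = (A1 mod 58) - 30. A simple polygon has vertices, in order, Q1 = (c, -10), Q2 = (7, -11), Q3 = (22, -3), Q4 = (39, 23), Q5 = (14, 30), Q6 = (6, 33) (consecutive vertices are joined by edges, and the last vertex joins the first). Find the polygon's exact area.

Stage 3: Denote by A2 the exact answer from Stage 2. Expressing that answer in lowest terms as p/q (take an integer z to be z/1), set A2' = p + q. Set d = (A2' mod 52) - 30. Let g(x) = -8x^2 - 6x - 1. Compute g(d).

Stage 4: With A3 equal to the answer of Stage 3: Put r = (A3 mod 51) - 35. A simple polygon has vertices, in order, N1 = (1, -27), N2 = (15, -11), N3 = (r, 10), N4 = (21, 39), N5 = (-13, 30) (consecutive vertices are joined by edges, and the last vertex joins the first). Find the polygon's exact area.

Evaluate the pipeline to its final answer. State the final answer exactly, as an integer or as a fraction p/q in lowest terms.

Stage 1: T(2) = -3*(-37) + 3*(-3) = 102; iterating: T(2)=102, T(3)=-417, T(4)=1557, T(5)=-5922, T(6)=22437, T(7)=-85077, T(8)=322542, T(9)=-1222857, T(10)=4636197, T(11)=-17577162, T(12)=66640077, T(13)=-252651717, T(14)=957875382, T(15)=-3631581297; answer -3631581297
Stage 2: A1 = -3631581297; c = -9; cross terms: (-9*-11 - 7*-10)=169, (7*-3 - 22*-11)=221, (22*23 - 39*-3)=623, (39*30 - 14*23)=848, (14*33 - 6*30)=282, (6*-10 - -9*33)=237; twice the area = |2380| = 2380; area = 1190; answer 1190
Stage 3: A2 = 1190; threaded value p + q = 1191; d = 17; -8*(17)^2 - 6*(17)^1 - 1 = (-2312) + (-102) + (-1) = -2415; answer -2415
Stage 4: A3 = -2415; r = -2; cross terms: (1*-11 - 15*-27)=394, (15*10 - -2*-11)=128, (-2*39 - 21*10)=-288, (21*30 - -13*39)=1137, (-13*-27 - 1*30)=321; twice the area = |1692| = 1692; area = 846; answer 846

846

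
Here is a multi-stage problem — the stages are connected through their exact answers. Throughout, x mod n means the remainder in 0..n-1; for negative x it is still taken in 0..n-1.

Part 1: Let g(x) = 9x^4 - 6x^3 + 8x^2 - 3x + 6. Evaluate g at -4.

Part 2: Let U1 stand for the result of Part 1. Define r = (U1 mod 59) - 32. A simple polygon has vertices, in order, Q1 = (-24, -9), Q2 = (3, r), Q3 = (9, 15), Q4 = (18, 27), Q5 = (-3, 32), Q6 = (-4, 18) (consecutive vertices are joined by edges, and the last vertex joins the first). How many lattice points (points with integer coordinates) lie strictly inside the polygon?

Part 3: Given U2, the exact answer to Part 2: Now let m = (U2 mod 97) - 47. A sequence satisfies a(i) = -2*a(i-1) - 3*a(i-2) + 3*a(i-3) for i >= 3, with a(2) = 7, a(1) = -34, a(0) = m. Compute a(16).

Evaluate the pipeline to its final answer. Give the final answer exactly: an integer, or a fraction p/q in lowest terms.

Part 1: 9*(-4)^4 - 6*(-4)^3 + 8*(-4)^2 - 3*(-4)^1 + 6 = (2304) + (384) + (128) + (12) + (6) = 2834; answer 2834
Part 2: U1 = 2834; r = -30; cross terms: (-24*-30 - 3*-9)=747, (3*15 - 9*-30)=315, (9*27 - 18*15)=-27, (18*32 - -3*27)=657, (-3*18 - -4*32)=74, (-4*-9 - -24*18)=468; twice the area = |2234| = 2234; area = 1117; boundary points = 3 + 3 + 3 + 1 + 1 + 1 = 12; strictly interior points = area - boundary/2 + 1 = 1112; answer 1112
Part 3: U2 = 1112; m = -2; a(3) = -2*(7) - 3*(-34) + 3*(-2) = 82; iterating: a(3)=82, a(4)=-287, a(5)=349, a(6)=409, a(7)=-2726, a(8)=5272, a(9)=-1139, a(10)=-21716, a(11)=62665, a(12)=-63599, a(13)=-125945, a(14)=630682, a(15)=-1074326, a(16)=-121229; answer -121229

-121229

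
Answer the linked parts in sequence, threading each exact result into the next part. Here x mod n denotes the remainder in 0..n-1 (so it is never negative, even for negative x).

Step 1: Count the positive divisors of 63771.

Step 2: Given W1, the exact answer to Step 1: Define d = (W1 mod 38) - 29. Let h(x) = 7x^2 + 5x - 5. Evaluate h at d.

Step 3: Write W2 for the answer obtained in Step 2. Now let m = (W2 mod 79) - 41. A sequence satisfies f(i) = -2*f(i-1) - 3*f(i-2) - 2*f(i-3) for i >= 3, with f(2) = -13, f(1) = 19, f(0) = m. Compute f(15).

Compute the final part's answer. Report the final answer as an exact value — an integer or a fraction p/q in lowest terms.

-2585

Step 1: 63771 = 3 * 29 * 733; number of divisors = (1+1) * (1+1) * (1+1) = 8; answer 8
Step 2: W1 = 8; d = -21; 7*(-21)^2 + 5*(-21)^1 - 5 = (3087) + (-105) + (-5) = 2977; answer 2977
Step 3: W2 = 2977; m = 13; f(3) = -2*(-13) - 3*(19) - 2*(13) = -57; iterating: f(3)=-57, f(4)=115, f(5)=-33, f(6)=-165, f(7)=199, f(8)=163, f(9)=-593, f(10)=299, f(11)=855, f(12)=-1421, f(13)=-321, f(14)=3195, f(15)=-2585; answer -2585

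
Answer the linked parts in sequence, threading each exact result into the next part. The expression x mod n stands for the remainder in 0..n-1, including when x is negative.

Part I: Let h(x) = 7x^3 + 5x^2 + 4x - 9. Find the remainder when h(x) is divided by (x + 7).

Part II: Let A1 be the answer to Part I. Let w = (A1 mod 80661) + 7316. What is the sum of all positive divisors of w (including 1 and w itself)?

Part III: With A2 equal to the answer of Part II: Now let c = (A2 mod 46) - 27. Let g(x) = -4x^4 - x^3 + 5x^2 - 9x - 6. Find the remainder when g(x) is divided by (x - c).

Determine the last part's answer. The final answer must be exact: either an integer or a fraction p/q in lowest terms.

-337711

Part I: remainder = value at the root: 7*(-7)^3 + 5*(-7)^2 + 4*(-7)^1 - 9 = (-2401) + (245) + (-28) + (-9) = -2193; answer -2193
Part II: A1 = -2193; w = 85784; 85784 = 2^3 * 10723; sigma = (1 + 2 + 4 + 8) * (1 + 10723) = 15 * 10724 = 160860; answer 160860
Part III: A2 = 160860; c = 17; remainder = value at the root: -4*(17)^4 - 1*(17)^3 + 5*(17)^2 - 9*(17)^1 - 6 = (-334084) + (-4913) + (1445) + (-153) + (-6) = -337711; answer -337711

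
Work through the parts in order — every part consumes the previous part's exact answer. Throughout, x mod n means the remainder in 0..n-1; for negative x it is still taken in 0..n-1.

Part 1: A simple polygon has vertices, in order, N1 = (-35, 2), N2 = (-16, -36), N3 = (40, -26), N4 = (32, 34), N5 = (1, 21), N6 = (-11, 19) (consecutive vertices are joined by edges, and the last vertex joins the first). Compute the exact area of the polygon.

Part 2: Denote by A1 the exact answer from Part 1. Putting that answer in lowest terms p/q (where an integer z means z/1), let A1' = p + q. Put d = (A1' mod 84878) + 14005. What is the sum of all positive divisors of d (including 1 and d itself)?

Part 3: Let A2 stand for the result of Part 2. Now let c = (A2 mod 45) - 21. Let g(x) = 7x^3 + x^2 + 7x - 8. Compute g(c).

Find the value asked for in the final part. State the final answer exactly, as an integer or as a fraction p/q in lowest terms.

Part 1: cross terms: (-35*-36 - -16*2)=1292, (-16*-26 - 40*-36)=1856, (40*34 - 32*-26)=2192, (32*21 - 1*34)=638, (1*19 - -11*21)=250, (-11*2 - -35*19)=643; twice the area = |6871| = 6871; area = 6871/2; answer 6871/2
Part 2: A1 = 6871/2; threaded value p + q = 6873; d = 20878; 20878 = 2 * 11 * 13 * 73; sigma = (1 + 2) * (1 + 11) * (1 + 13) * (1 + 73) = 3 * 12 * 14 * 74 = 37296; answer 37296
Part 3: A2 = 37296; c = 15; 7*(15)^3 + 1*(15)^2 + 7*(15)^1 - 8 = (23625) + (225) + (105) + (-8) = 23947; answer 23947

23947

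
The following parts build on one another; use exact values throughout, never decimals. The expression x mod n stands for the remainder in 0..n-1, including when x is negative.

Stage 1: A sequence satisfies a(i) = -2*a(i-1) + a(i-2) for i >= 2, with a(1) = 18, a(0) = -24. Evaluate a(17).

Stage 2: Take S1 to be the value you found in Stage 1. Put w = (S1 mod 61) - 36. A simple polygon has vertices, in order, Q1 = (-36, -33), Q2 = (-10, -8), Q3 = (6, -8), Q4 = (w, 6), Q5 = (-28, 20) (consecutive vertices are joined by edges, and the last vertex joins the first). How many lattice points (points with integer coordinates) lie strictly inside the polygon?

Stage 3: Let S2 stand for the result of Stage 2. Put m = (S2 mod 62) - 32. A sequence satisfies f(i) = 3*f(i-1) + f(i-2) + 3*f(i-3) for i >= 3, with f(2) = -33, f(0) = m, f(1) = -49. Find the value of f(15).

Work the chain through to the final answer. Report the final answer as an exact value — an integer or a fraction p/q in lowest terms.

-725896369

Stage 1: a(2) = -2*(18) + 1*(-24) = -60; iterating: a(2)=-60, a(3)=138, a(4)=-336, a(5)=810, a(6)=-1956, a(7)=4722, a(8)=-11400, a(9)=27522, a(10)=-66444, a(11)=160410, a(12)=-387264, a(13)=934938, a(14)=-2257140, a(15)=5449218, a(16)=-13155576, a(17)=31760370; answer 31760370
Stage 2: S1 = 31760370; w = 13; cross terms: (-36*-8 - -10*-33)=-42, (-10*-8 - 6*-8)=128, (6*6 - 13*-8)=140, (13*20 - -28*6)=428, (-28*-33 - -36*20)=1644; twice the area = |2298| = 2298; area = 1149; boundary points = 1 + 16 + 7 + 1 + 1 = 26; strictly interior points = area - boundary/2 + 1 = 1137; answer 1137
Stage 3: S2 = 1137; m = -11; f(3) = 3*(-33) + 1*(-49) + 3*(-11) = -181; iterating: f(3)=-181, f(4)=-723, f(5)=-2449, f(6)=-8613, f(7)=-30457, f(8)=-107331, f(9)=-378289, f(10)=-1333569, f(11)=-4700989, f(12)=-16571403, f(13)=-58415905, f(14)=-205922085, f(15)=-725896369; answer -725896369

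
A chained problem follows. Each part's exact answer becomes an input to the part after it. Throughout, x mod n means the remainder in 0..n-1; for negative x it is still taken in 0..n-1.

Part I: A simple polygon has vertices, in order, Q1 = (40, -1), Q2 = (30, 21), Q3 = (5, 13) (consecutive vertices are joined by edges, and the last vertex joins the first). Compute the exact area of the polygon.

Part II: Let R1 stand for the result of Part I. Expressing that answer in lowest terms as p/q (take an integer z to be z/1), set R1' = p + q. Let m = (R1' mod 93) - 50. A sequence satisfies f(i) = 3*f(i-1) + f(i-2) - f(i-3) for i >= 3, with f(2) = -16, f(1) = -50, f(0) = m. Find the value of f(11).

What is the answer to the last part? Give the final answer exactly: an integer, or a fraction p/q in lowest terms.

Part I: cross terms: (40*21 - 30*-1)=870, (30*13 - 5*21)=285, (5*-1 - 40*13)=-525; twice the area = |630| = 630; area = 315; answer 315
Part II: R1 = 315; threaded value p + q = 316; m = -13; f(3) = 3*(-16) + 1*(-50) - 1*(-13) = -85; iterating: f(3)=-85, f(4)=-221, f(5)=-732, f(6)=-2332, f(7)=-7507, f(8)=-24121, f(9)=-77538, f(10)=-249228, f(11)=-801101; answer -801101

-801101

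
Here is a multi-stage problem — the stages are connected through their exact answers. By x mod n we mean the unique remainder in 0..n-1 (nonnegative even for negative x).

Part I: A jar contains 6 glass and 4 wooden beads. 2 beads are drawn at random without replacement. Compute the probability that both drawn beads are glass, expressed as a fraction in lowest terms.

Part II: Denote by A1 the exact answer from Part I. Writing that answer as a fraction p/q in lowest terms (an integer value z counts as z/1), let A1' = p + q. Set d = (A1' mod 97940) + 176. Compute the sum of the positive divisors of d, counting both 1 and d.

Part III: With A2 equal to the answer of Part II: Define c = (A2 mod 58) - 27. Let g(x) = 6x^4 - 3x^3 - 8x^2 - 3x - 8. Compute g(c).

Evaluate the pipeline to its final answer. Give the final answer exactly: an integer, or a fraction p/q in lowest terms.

Part I: total draws C(10,2) = 45; favorable C(6,2) = 15; P = 1/3; answer 1/3
Part II: A1 = 1/3; threaded value p + q = 4; d = 180; 180 = 2^2 * 3^2 * 5; sigma = (1 + 2 + 4) * (1 + 3 + 9) * (1 + 5) = 7 * 13 * 6 = 546; answer 546
Part III: A2 = 546; c = -3; 6*(-3)^4 - 3*(-3)^3 - 8*(-3)^2 - 3*(-3)^1 - 8 = (486) + (81) + (-72) + (9) + (-8) = 496; answer 496

496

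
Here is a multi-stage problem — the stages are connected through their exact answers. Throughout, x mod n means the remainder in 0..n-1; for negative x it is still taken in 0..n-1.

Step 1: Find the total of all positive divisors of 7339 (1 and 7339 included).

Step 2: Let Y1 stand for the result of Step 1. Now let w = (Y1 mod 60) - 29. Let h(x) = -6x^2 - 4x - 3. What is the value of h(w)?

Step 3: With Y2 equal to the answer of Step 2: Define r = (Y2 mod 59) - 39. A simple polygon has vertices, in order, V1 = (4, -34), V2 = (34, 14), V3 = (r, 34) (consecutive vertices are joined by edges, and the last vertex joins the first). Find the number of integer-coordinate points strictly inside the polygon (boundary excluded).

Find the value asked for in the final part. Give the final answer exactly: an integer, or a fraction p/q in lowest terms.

Step 1: 7339 = 41 * 179; sigma = (1 + 41) * (1 + 179) = 42 * 180 = 7560; answer 7560
Step 2: Y1 = 7560; w = -29; -6*(-29)^2 - 4*(-29)^1 - 3 = (-5046) + (116) + (-3) = -4933; answer -4933
Step 3: Y2 = -4933; r = -16; cross terms: (4*14 - 34*-34)=1212, (34*34 - -16*14)=1380, (-16*-34 - 4*34)=408; twice the area = |3000| = 3000; area = 1500; boundary points = 6 + 10 + 4 = 20; strictly interior points = area - boundary/2 + 1 = 1491; answer 1491

1491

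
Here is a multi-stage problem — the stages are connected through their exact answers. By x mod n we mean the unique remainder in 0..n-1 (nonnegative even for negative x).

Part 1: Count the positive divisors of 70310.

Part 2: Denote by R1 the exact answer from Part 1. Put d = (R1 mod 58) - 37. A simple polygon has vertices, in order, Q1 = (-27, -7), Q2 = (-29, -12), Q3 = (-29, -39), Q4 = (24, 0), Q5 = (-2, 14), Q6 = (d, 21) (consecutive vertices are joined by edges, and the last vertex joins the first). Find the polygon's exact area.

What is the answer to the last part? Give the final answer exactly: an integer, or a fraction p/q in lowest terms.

1571

Part 1: 70310 = 2 * 5 * 79 * 89; number of divisors = (1+1) * (1+1) * (1+1) * (1+1) = 16; answer 16
Part 2: R1 = 16; d = -21; cross terms: (-27*-12 - -29*-7)=121, (-29*-39 - -29*-12)=783, (-29*0 - 24*-39)=936, (24*14 - -2*0)=336, (-2*21 - -21*14)=252, (-21*-7 - -27*21)=714; twice the area = |3142| = 3142; area = 1571; answer 1571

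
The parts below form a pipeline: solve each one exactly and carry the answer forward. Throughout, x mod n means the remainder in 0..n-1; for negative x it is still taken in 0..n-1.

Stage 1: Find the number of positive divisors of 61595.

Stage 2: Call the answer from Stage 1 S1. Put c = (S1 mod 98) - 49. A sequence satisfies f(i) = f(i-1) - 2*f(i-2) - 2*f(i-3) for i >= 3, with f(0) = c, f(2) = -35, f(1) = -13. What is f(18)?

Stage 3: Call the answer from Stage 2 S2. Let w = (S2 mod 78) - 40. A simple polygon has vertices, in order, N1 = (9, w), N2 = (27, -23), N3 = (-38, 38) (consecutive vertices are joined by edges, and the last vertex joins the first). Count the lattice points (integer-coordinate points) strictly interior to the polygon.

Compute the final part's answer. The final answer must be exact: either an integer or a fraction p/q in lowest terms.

Stage 1: 61595 = 5 * 97 * 127; number of divisors = (1+1) * (1+1) * (1+1) = 8; answer 8
Stage 2: S1 = 8; c = -41; f(3) = 1*(-35) - 2*(-13) - 2*(-41) = 73; iterating: f(3)=73, f(4)=169, f(5)=93, f(6)=-391, f(7)=-915, f(8)=-319, f(9)=2293, f(10)=4761, f(11)=813, f(12)=-13295, f(13)=-24443, f(14)=521, f(15)=75997, f(16)=123841, f(17)=-29195, f(18)=-428871; answer -428871
Stage 3: S2 = -428871; w = 11; cross terms: (9*-23 - 27*11)=-504, (27*38 - -38*-23)=152, (-38*11 - 9*38)=-760; twice the area = |-1112| = 1112; area = 556; boundary points = 2 + 1 + 1 = 4; strictly interior points = area - boundary/2 + 1 = 555; answer 555

555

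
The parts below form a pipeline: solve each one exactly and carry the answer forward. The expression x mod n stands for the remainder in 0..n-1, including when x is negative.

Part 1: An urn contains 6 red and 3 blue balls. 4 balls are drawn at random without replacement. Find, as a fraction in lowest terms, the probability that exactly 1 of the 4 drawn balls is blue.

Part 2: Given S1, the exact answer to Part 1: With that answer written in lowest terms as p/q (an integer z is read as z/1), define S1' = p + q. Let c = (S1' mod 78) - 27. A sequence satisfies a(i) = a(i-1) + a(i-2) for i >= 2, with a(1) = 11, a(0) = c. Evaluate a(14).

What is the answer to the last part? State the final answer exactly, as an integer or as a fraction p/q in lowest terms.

5079

Part 1: total draws C(9,4) = 126; favorable C(3,1)*C(6,3) = 60; P = 10/21; answer 10/21
Part 2: S1 = 10/21; threaded value p + q = 31; c = 4; a(2) = 1*(11) + 1*(4) = 15; iterating: a(2)=15, a(3)=26, a(4)=41, a(5)=67, a(6)=108, a(7)=175, a(8)=283, a(9)=458, a(10)=741, a(11)=1199, a(12)=1940, a(13)=3139, a(14)=5079; answer 5079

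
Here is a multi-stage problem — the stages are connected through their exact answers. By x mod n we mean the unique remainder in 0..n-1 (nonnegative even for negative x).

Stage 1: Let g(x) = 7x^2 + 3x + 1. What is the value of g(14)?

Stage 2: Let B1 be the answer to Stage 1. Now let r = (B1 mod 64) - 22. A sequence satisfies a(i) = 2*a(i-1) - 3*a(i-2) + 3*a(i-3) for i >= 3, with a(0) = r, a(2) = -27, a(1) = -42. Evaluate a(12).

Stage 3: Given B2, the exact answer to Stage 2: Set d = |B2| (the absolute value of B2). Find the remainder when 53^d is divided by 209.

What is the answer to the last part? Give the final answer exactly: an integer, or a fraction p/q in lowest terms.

1

Stage 1: 7*(14)^2 + 3*(14)^1 + 1 = (1372) + (42) + (1) = 1415; answer 1415
Stage 2: B1 = 1415; r = -15; a(3) = 2*(-27) - 3*(-42) + 3*(-15) = 27; iterating: a(3)=27, a(4)=9, a(5)=-144, a(6)=-234, a(7)=-9, a(8)=252, a(9)=-171, a(10)=-1125, a(11)=-981, a(12)=900; answer 900
Stage 3: B2 = 900; d = 900; squarings mod 209: 53^1=53, 53^2=92, 53^4=104, 53^8=157, 53^16=196, 53^32=169, 53^64=137, 53^128=168, 53^256=9, 53^512=81; 53^900 = 53^4 * 53^128 * 53^256 * 53^512 = 1 (mod 209); answer 1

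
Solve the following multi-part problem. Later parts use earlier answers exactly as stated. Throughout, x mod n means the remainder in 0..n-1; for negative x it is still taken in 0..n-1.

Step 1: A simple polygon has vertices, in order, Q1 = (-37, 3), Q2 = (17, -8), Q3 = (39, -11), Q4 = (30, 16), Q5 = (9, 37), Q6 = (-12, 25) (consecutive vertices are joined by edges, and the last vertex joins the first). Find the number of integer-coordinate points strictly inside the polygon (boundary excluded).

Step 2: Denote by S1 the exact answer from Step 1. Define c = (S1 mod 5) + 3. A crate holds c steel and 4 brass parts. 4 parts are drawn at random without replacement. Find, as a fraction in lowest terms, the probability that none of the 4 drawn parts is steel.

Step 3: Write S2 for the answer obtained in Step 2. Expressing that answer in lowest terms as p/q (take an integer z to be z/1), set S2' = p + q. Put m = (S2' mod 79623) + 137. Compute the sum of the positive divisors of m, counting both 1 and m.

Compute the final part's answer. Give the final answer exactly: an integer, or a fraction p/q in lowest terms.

720

Step 1: cross terms: (-37*-8 - 17*3)=245, (17*-11 - 39*-8)=125, (39*16 - 30*-11)=954, (30*37 - 9*16)=966, (9*25 - -12*37)=669, (-12*3 - -37*25)=889; twice the area = |3848| = 3848; area = 1924; boundary points = 1 + 1 + 9 + 21 + 3 + 1 = 36; strictly interior points = area - boundary/2 + 1 = 1907; answer 1907
Step 2: S1 = 1907; c = 5; total draws C(9,4) = 126; favorable C(4,4) = 1; P = 1/126; answer 1/126
Step 3: S2 = 1/126; threaded value p + q = 127; m = 264; 264 = 2^3 * 3 * 11; sigma = (1 + 2 + 4 + 8) * (1 + 3) * (1 + 11) = 15 * 4 * 12 = 720; answer 720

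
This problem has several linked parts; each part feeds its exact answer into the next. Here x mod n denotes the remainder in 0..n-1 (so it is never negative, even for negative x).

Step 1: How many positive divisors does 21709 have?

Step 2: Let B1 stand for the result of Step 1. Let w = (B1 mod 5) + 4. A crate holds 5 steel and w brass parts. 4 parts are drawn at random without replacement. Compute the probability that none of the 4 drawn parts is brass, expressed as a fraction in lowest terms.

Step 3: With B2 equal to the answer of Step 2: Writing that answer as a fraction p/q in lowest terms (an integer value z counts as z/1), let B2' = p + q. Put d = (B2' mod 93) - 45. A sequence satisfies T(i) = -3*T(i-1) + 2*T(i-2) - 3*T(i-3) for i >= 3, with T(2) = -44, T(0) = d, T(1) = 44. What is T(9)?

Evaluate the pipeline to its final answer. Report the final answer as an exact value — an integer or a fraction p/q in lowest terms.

595292

Step 1: 21709 = 17 * 1277; number of divisors = (1+1) * (1+1) = 4; answer 4
Step 2: B1 = 4; w = 8; total draws C(13,4) = 715; favorable C(5,4) = 5; P = 1/143; answer 1/143
Step 3: B2 = 1/143; threaded value p + q = 144; d = 6; T(3) = -3*(-44) + 2*(44) - 3*(6) = 202; iterating: T(3)=202, T(4)=-826, T(5)=3014, T(6)=-11300, T(7)=42406, T(8)=-158860, T(9)=595292; answer 595292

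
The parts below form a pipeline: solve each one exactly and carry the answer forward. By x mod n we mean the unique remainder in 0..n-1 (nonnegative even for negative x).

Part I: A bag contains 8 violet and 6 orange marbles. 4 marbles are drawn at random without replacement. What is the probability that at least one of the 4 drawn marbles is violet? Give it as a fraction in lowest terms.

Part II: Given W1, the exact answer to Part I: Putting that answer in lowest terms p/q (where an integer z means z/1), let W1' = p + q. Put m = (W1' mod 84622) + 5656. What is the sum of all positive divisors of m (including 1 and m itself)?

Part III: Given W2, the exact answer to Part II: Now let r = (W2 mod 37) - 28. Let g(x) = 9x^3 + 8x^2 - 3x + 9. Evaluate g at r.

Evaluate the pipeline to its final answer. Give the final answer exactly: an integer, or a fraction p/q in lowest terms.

-1629

Part I: total draws C(14,4) = 1001; complement C(6,4) = 15; favorable 1001 - 15 = 986; P = 986/1001; answer 986/1001
Part II: W1 = 986/1001; threaded value p + q = 1987; m = 7643; 7643 is prime, so its only divisors are 1 and 7643; sigma = 1 + 7643 = 7644; answer 7644
Part III: W2 = 7644; r = -6; 9*(-6)^3 + 8*(-6)^2 - 3*(-6)^1 + 9 = (-1944) + (288) + (18) + (9) = -1629; answer -1629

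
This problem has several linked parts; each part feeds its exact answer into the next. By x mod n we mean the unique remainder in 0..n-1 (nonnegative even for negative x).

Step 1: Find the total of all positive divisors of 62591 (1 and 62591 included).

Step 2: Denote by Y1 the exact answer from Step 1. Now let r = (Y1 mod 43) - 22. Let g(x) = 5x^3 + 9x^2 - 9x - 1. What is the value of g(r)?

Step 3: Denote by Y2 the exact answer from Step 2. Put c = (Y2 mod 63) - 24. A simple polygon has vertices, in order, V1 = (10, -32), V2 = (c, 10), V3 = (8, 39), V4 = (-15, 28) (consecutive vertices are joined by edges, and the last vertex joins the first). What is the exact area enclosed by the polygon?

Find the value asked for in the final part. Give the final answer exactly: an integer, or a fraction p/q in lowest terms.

2733/2

Step 1: 62591 is prime, so its only divisors are 1 and 62591; sigma = 1 + 62591 = 62592; answer 62592
Step 2: Y1 = 62592; r = 5; 5*(5)^3 + 9*(5)^2 - 9*(5)^1 - 1 = (625) + (225) + (-45) + (-1) = 804; answer 804
Step 3: Y2 = 804; c = 24; cross terms: (10*10 - 24*-32)=868, (24*39 - 8*10)=856, (8*28 - -15*39)=809, (-15*-32 - 10*28)=200; twice the area = |2733| = 2733; area = 2733/2; answer 2733/2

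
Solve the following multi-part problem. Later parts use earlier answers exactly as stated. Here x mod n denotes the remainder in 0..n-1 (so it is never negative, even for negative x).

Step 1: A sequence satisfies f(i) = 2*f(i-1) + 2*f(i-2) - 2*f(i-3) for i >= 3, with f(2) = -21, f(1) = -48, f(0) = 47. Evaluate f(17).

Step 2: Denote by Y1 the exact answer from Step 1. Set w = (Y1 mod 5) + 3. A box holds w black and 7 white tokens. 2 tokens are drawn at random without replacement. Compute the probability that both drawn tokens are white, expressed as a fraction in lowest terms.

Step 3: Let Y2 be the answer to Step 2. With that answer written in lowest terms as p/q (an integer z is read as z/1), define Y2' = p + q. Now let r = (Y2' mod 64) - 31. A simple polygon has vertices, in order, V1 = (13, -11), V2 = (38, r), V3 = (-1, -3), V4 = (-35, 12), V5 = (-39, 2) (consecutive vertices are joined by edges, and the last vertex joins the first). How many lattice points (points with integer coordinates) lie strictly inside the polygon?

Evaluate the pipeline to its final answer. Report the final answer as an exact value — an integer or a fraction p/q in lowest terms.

500

Step 1: f(3) = 2*(-21) + 2*(-48) - 2*(47) = -232; iterating: f(3)=-232, f(4)=-410, f(5)=-1242, f(6)=-2840, f(7)=-7344, f(8)=-17884, f(9)=-44776, f(10)=-110632, f(11)=-275048, f(12)=-681808, f(13)=-1692448, f(14)=-4198416, f(15)=-10418112, f(16)=-25848160, f(17)=-64135712; answer -64135712
Step 2: Y1 = -64135712; w = 6; total draws C(13,2) = 78; favorable C(7,2) = 21; P = 7/26; answer 7/26
Step 3: Y2 = 7/26; threaded value p + q = 33; r = 2; cross terms: (13*2 - 38*-11)=444, (38*-3 - -1*2)=-112, (-1*12 - -35*-3)=-117, (-35*2 - -39*12)=398, (-39*-11 - 13*2)=403; twice the area = |1016| = 1016; area = 508; boundary points = 1 + 1 + 1 + 2 + 13 = 18; strictly interior points = area - boundary/2 + 1 = 500; answer 500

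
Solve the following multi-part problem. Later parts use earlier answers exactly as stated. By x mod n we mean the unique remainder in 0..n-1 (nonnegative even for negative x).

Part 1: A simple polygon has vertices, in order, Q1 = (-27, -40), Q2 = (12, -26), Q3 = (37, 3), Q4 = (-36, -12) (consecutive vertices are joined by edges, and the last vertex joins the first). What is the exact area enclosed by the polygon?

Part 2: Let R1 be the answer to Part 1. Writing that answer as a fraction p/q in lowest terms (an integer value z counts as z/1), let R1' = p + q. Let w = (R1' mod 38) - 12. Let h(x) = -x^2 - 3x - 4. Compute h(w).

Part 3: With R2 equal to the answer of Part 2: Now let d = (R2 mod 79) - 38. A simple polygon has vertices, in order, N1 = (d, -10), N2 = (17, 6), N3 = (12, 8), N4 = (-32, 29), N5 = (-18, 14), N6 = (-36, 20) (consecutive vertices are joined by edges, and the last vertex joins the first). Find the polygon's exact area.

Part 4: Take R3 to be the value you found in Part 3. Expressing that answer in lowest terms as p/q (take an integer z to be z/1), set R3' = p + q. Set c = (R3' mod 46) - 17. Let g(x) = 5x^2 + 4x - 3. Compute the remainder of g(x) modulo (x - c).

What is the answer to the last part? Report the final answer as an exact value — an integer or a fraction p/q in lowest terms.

Part 1: cross terms: (-27*-26 - 12*-40)=1182, (12*3 - 37*-26)=998, (37*-12 - -36*3)=-336, (-36*-40 - -27*-12)=1116; twice the area = |2960| = 2960; area = 1480; answer 1480
Part 2: R1 = 1480; threaded value p + q = 1481; w = 25; -1*(25)^2 - 3*(25)^1 - 4 = (-625) + (-75) + (-4) = -704; answer -704
Part 3: R2 = -704; d = -31; cross terms: (-31*6 - 17*-10)=-16, (17*8 - 12*6)=64, (12*29 - -32*8)=604, (-32*14 - -18*29)=74, (-18*20 - -36*14)=144, (-36*-10 - -31*20)=980; twice the area = |1850| = 1850; area = 925; answer 925
Part 4: R3 = 925; threaded value p + q = 926; c = -11; remainder = value at the root: 5*(-11)^2 + 4*(-11)^1 - 3 = (605) + (-44) + (-3) = 558; answer 558

558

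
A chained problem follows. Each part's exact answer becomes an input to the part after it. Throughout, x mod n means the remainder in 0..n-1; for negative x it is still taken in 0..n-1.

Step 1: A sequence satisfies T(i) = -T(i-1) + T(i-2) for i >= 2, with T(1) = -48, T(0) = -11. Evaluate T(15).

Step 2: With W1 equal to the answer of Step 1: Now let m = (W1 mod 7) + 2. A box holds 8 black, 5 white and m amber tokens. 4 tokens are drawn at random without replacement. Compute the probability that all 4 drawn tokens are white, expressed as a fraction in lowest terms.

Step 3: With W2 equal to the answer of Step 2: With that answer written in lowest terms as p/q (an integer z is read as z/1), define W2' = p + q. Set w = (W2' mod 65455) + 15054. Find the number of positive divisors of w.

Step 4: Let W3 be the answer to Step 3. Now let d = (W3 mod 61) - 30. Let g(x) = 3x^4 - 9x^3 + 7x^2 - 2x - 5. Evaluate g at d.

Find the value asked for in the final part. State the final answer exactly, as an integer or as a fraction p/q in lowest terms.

802027

Step 1: T(2) = -1*(-48) + 1*(-11) = 37; iterating: T(2)=37, T(3)=-85, T(4)=122, T(5)=-207, T(6)=329, T(7)=-536, T(8)=865, T(9)=-1401, T(10)=2266, T(11)=-3667, T(12)=5933, T(13)=-9600, T(14)=15533, T(15)=-25133; answer -25133
Step 2: W1 = -25133; m = 6; total draws C(19,4) = 3876; favorable C(5,4) = 5; P = 5/3876; answer 5/3876
Step 3: W2 = 5/3876; threaded value p + q = 3881; w = 18935; 18935 = 5 * 7 * 541; number of divisors = (1+1) * (1+1) * (1+1) = 8; answer 8
Step 4: W3 = 8; d = -22; 3*(-22)^4 - 9*(-22)^3 + 7*(-22)^2 - 2*(-22)^1 - 5 = (702768) + (95832) + (3388) + (44) + (-5) = 802027; answer 802027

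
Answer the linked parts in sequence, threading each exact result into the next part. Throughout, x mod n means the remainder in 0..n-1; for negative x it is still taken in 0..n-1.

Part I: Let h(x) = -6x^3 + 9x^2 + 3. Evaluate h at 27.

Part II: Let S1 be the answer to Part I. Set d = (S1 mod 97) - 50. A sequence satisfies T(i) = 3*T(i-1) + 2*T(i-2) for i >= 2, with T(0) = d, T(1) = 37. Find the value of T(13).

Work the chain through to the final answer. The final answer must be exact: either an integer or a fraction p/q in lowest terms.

Part I: -6*(27)^3 + 9*(27)^2 + 3 = (-118098) + (6561) + (3) = -111534; answer -111534
Part II: S1 = -111534; d = -34; T(2) = 3*(37) + 2*(-34) = 43; iterating: T(2)=43, T(3)=203, T(4)=695, T(5)=2491, T(6)=8863, T(7)=31571, T(8)=112439, T(9)=400459, T(10)=1426255, T(11)=5079683, T(12)=18091559, T(13)=64434043; answer 64434043

64434043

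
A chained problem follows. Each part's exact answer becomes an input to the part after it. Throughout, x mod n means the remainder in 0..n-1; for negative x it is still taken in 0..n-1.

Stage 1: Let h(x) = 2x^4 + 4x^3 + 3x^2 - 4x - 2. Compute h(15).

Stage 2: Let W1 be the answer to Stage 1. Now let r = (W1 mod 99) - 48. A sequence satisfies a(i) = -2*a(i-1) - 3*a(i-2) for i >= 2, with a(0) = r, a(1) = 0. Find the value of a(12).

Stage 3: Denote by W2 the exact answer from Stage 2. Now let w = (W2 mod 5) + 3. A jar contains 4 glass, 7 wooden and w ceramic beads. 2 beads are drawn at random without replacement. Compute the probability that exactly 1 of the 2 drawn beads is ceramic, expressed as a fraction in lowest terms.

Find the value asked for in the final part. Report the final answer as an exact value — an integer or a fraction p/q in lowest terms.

Stage 1: 2*(15)^4 + 4*(15)^3 + 3*(15)^2 - 4*(15)^1 - 2 = (101250) + (13500) + (675) + (-60) + (-2) = 115363; answer 115363
Stage 2: W1 = 115363; r = -20; a(2) = -2*(0) - 3*(-20) = 60; iterating: a(2)=60, a(3)=-120, a(4)=60, a(5)=240, a(6)=-660, a(7)=600, a(8)=780, a(9)=-3360, a(10)=4380, a(11)=1320, a(12)=-15780; answer -15780
Stage 3: W2 = -15780; w = 3; total draws C(14,2) = 91; favorable C(3,1)*C(11,1) = 33; P = 33/91; answer 33/91

33/91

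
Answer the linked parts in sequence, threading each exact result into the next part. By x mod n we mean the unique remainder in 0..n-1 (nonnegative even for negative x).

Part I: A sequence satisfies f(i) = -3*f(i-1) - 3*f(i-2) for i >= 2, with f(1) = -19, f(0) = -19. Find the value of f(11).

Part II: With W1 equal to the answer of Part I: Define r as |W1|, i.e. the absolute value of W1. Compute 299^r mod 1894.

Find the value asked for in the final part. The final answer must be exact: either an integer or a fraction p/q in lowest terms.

Part I: f(2) = -3*(-19) - 3*(-19) = 114; iterating: f(2)=114, f(3)=-285, f(4)=513, f(5)=-684, f(6)=513, f(7)=513, f(8)=-3078, f(9)=7695, f(10)=-13851, f(11)=18468; answer 18468
Part II: W1 = 18468; r = 18468; squarings mod 1894: 299^1=299, 299^2=383, 299^4=851, 299^8=693, 299^16=1067, 299^32=195, 299^64=145, 299^128=191, 299^256=495, 299^512=699, 299^1024=1843, 299^2048=707, 299^4096=1727, 299^8192=1373, 299^16384=599; 299^18468 = 299^4 * 299^32 * 299^2048 * 299^16384 = 1653 (mod 1894); answer 1653

1653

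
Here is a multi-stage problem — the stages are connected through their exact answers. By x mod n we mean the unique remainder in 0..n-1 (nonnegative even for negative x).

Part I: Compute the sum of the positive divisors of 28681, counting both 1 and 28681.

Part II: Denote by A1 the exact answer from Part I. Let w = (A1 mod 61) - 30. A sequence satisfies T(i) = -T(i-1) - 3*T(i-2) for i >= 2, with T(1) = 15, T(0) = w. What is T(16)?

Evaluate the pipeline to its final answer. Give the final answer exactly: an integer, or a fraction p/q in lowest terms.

-39939

Part I: 28681 = 23 * 29 * 43; sigma = (1 + 23) * (1 + 29) * (1 + 43) = 24 * 30 * 44 = 31680; answer 31680
Part II: A1 = 31680; w = -9; T(2) = -1*(15) - 3*(-9) = 12; iterating: T(2)=12, T(3)=-57, T(4)=21, T(5)=150, T(6)=-213, T(7)=-237, T(8)=876, T(9)=-165, T(10)=-2463, T(11)=2958, T(12)=4431, T(13)=-13305, T(14)=12, T(15)=39903, T(16)=-39939; answer -39939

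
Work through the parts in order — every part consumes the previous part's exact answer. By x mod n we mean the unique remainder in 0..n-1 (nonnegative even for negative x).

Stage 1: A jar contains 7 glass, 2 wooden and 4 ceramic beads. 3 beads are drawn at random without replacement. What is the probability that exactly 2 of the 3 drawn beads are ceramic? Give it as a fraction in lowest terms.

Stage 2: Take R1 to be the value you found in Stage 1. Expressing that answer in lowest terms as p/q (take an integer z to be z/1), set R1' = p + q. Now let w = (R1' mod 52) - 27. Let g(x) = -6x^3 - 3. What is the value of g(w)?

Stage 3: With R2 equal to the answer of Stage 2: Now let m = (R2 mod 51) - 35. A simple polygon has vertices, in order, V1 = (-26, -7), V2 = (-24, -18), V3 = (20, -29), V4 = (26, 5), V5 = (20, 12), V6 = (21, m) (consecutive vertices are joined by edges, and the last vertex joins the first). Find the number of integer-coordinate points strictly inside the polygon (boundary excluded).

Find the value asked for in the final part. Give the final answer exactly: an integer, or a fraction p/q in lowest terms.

682

Stage 1: total draws C(13,3) = 286; favorable C(4,2)*C(9,1) = 54; P = 27/143; answer 27/143
Stage 2: R1 = 27/143; threaded value p + q = 170; w = -13; -6*(-13)^3 - 3 = (13182) + (-3) = 13179; answer 13179
Stage 3: R2 = 13179; m = -14; cross terms: (-26*-18 - -24*-7)=300, (-24*-29 - 20*-18)=1056, (20*5 - 26*-29)=854, (26*12 - 20*5)=212, (20*-14 - 21*12)=-532, (21*-7 - -26*-14)=-511; twice the area = |1379| = 1379; area = 1379/2; boundary points = 1 + 11 + 2 + 1 + 1 + 1 = 17; strictly interior points = area - boundary/2 + 1 = 682; answer 682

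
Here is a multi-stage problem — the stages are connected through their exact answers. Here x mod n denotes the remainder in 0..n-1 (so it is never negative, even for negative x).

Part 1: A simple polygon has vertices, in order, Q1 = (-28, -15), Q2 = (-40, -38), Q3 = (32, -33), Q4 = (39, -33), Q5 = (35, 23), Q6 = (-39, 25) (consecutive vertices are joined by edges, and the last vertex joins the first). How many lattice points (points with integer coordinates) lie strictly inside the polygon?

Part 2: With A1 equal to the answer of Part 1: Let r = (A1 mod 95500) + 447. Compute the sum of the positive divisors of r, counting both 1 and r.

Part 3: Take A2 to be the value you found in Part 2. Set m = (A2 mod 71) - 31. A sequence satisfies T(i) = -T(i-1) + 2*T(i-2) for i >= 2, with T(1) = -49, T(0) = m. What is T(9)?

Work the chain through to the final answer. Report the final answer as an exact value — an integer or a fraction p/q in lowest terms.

-4639

Part 1: cross terms: (-28*-38 - -40*-15)=464, (-40*-33 - 32*-38)=2536, (32*-33 - 39*-33)=231, (39*23 - 35*-33)=2052, (35*25 - -39*23)=1772, (-39*-15 - -28*25)=1285; twice the area = |8340| = 8340; area = 4170; boundary points = 1 + 1 + 7 + 4 + 2 + 1 = 16; strictly interior points = area - boundary/2 + 1 = 4163; answer 4163
Part 2: A1 = 4163; r = 4610; 4610 = 2 * 5 * 461; sigma = (1 + 2) * (1 + 5) * (1 + 461) = 3 * 6 * 462 = 8316; answer 8316
Part 3: A2 = 8316; m = -22; T(2) = -1*(-49) + 2*(-22) = 5; iterating: T(2)=5, T(3)=-103, T(4)=113, T(5)=-319, T(6)=545, T(7)=-1183, T(8)=2273, T(9)=-4639; answer -4639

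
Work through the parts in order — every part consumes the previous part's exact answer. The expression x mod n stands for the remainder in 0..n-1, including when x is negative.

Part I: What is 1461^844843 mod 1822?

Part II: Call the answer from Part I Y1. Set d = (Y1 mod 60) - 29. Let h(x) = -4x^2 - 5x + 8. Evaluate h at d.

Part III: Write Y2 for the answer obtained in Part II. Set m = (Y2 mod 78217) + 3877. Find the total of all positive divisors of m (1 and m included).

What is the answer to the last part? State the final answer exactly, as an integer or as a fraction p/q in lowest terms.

149130

Part I: squarings mod 1822: 1461^1=1461, 1461^2=959, 1461^4=1393, 1461^8=19, 1461^16=361, 1461^32=959, 1461^64=1393, 1461^128=19, 1461^256=361, 1461^512=959, 1461^1024=1393, 1461^2048=19, 1461^4096=361, 1461^8192=959, 1461^16384=1393, 1461^32768=19, 1461^65536=361, 1461^131072=959, 1461^262144=1393, 1461^524288=19; 1461^844843 = 1461^1 * 1461^2 * 1461^8 * 1461^32 * 1461^1024 * 1461^8192 * 1461^16384 * 1461^32768 * 1461^262144 * 1461^524288 = 1803 (mod 1822); answer 1803
Part II: Y1 = 1803; d = -26; -4*(-26)^2 - 5*(-26)^1 + 8 = (-2704) + (130) + (8) = -2566; answer -2566
Part III: Y2 = -2566; m = 79528; 79528 = 2^3 * 9941; sigma = (1 + 2 + 4 + 8) * (1 + 9941) = 15 * 9942 = 149130; answer 149130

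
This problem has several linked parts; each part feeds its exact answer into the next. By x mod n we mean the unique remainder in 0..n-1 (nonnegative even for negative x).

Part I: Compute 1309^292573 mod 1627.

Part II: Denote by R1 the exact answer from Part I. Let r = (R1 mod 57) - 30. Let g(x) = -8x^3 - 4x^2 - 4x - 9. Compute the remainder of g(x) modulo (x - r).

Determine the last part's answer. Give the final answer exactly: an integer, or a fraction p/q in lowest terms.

Part I: squarings mod 1627: 1309^1=1309, 1309^2=250, 1309^4=674, 1309^8=343, 1309^16=505, 1309^32=1213, 1309^64=561, 1309^128=710, 1309^256=1357, 1309^512=1312, 1309^1024=1605, 1309^2048=484, 1309^4096=1595, 1309^8192=1024, 1309^16384=788, 1309^32768=1057, 1309^65536=1127, 1309^131072=1069, 1309^262144=607; 1309^292573 = 1309^1 * 1309^4 * 1309^8 * 1309^16 * 1309^64 * 1309^128 * 1309^512 * 1309^1024 * 1309^4096 * 1309^8192 * 1309^16384 * 1309^262144 = 651 (mod 1627); answer 651
Part II: R1 = 651; r = -6; remainder = value at the root: -8*(-6)^3 - 4*(-6)^2 - 4*(-6)^1 - 9 = (1728) + (-144) + (24) + (-9) = 1599; answer 1599

1599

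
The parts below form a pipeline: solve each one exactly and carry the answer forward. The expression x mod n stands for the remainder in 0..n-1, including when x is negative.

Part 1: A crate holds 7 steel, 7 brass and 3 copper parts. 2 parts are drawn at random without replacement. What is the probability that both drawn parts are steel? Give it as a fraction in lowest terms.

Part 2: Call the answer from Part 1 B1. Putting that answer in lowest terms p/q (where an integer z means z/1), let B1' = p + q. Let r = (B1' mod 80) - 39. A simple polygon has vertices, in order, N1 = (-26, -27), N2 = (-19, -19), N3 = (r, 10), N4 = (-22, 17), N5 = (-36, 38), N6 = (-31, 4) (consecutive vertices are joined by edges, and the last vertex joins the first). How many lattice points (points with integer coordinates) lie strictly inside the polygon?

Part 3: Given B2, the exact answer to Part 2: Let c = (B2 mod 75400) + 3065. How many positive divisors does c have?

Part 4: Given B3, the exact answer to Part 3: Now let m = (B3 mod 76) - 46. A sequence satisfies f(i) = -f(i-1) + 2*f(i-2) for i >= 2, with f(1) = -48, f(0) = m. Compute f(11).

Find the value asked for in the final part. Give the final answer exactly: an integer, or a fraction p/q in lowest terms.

Part 1: total draws C(17,2) = 136; favorable C(7,2) = 21; P = 21/136; answer 21/136
Part 2: B1 = 21/136; threaded value p + q = 157; r = 38; cross terms: (-26*-19 - -19*-27)=-19, (-19*10 - 38*-19)=532, (38*17 - -22*10)=866, (-22*38 - -36*17)=-224, (-36*4 - -31*38)=1034, (-31*-27 - -26*4)=941; twice the area = |3130| = 3130; area = 1565; boundary points = 1 + 1 + 1 + 7 + 1 + 1 = 12; strictly interior points = area - boundary/2 + 1 = 1560; answer 1560
Part 3: B2 = 1560; c = 4625; 4625 = 5^3 * 37; number of divisors = (3+1) * (1+1) = 8; answer 8
Part 4: B3 = 8; m = -38; f(2) = -1*(-48) + 2*(-38) = -28; iterating: f(2)=-28, f(3)=-68, f(4)=12, f(5)=-148, f(6)=172, f(7)=-468, f(8)=812, f(9)=-1748, f(10)=3372, f(11)=-6868; answer -6868

-6868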